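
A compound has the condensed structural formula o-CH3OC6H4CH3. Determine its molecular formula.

Element totals:
  C: 8
  H: 10
  O: 1

C8H10O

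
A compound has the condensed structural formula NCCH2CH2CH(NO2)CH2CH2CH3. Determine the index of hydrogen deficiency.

Atom tally by fragment:
  NCCH2 → C:2 H:2 N:1
  CH2 → C:1 H:2
  CH(NO2) → C:1 H:1 N:1 O:2
  CH2 → C:1 H:2
  CH2 → C:1 H:2
  CH3 → C:1 H:3
Element totals:
  C: 7
  H: 12
  N: 2
  O: 2
Molecular formula: C7H12N2O2.
DoU = (2C + 2 + N − H − X) / 2 = (2·7 + 2 + 2 − 12 − 0) / 2 = 3.

3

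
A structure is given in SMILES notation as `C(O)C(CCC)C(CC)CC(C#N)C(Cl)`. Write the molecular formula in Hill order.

C12H22ClNO

Atom tally by fragment:
  HOCH2 → C:1 H:3 O:1
  CH(CH2CH2CH3) → C:4 H:8
  CH(C2H5) → C:3 H:6
  CH2 → C:1 H:2
  CH(CN) → C:2 H:1 N:1
  CH2Cl → C:1 H:2 Cl:1
Element totals:
  C: 12
  H: 22
  Cl: 1
  N: 1
  O: 1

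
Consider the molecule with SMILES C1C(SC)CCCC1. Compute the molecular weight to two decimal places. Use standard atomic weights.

Atom tally by fragment:
  cyclohexane ring core → C:6 H:12
  (− 1 ring H displaced by substituents)
  + SCH3 → C:1 H:3 S:1
Element totals:
  C: 7
  H: 14
  S: 1
Molecular formula: C7H14S.
  M = 7(12.011) + 14(1.008) + 32.06
    = 84.077 + 14.112 + 32.060 = 130.249

130.25 g/mol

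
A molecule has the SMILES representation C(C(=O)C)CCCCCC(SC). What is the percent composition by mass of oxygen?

Atom tally by fragment:
  CH3COCH2 → C:3 H:5 O:1
  CH2 → C:1 H:2
  CH2 → C:1 H:2
  CH2 → C:1 H:2
  CH2 → C:1 H:2
  CH2 → C:1 H:2
  CH2SCH3 → C:2 H:5 S:1
Element totals:
  C: 10
  H: 20
  O: 1
  S: 1
Molecular formula: C10H20OS.
Molar mass = 188.329 g/mol.
Mass from O: 1 × 15.999 = 15.999 g/mol.
%O = 15.999 / 188.329 × 100 = 8.50%.

8.50%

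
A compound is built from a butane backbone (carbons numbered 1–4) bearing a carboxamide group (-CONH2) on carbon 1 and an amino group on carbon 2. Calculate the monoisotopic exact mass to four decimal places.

116.0950

Atom tally by fragment:
  H2NOCCH2 → C:2 H:4 O:1 N:1
  CH(NH2) → C:1 H:3 N:1
  CH2 → C:1 H:2
  CH3 → C:1 H:3
Element totals:
  C: 5
  H: 12
  N: 2
  O: 1
Molecular formula: C5H12N2O.
  M = 5(12.0) + 12(1.007825) + 2(14.003074) + 15.994915
    = 60.000000 + 12.093900 + 28.006148 + 15.994915 = 116.094963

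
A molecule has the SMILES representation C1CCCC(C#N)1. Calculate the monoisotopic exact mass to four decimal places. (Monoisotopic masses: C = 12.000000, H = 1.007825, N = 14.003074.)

95.0735

Atom tally by fragment:
  cyclopentane ring core → C:5 H:10
  (− 1 ring H displaced by substituents)
  + CN → C:1 N:1
Element totals:
  C: 6
  H: 9
  N: 1
Molecular formula: C6H9N.
  M = 6(12.0) + 9(1.007825) + 14.003074
    = 72.000000 + 9.070425 + 14.003074 = 95.073499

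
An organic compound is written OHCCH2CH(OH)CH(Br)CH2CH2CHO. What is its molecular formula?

Atom tally by fragment:
  OHCCH2 → C:2 H:3 O:1
  CH(OH) → C:1 H:2 O:1
  CH(Br) → C:1 H:1 Br:1
  CH2 → C:1 H:2
  CH2CHO → C:2 H:3 O:1
Element totals:
  C: 7
  H: 11
  Br: 1
  O: 3

C7H11BrO3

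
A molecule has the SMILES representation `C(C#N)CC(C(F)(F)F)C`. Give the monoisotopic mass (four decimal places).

Atom tally by fragment:
  NCCH2 → C:2 H:2 N:1
  CH2 → C:1 H:2
  CH(CF3) → C:2 H:1 F:3
  CH3 → C:1 H:3
Element totals:
  C: 6
  H: 8
  F: 3
  N: 1
Molecular formula: C6H8F3N.
  M = 6(12.0) + 8(1.007825) + 3(18.998403) + 14.003074
    = 72.000000 + 8.062600 + 56.995209 + 14.003074 = 151.060883

151.0609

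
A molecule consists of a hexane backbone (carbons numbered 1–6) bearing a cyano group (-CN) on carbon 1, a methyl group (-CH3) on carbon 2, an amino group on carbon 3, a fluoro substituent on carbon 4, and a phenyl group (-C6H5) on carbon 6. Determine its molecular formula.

Atom tally by fragment:
  NCCH2 → C:2 H:2 N:1
  CH(CH3) → C:2 H:4
  CH(NH2) → C:1 H:3 N:1
  CH(F) → C:1 H:1 F:1
  CH2 → C:1 H:2
  CH2C6H5 → C:7 H:7
Element totals:
  C: 14
  H: 19
  F: 1
  N: 2

C14H19FN2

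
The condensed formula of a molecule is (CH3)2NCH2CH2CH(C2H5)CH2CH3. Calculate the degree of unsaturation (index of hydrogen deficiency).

Element totals:
  C: 9
  H: 21
  N: 1
Molecular formula: C9H21N.
DoU = (2C + 2 + N − H − X) / 2 = (2·9 + 2 + 1 − 21 − 0) / 2 = 0.

0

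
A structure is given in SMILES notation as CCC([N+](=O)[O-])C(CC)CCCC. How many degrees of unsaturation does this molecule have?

1

Atom tally by fragment:
  CH3 → C:1 H:3
  CH2 → C:1 H:2
  CH(NO2) → C:1 H:1 N:1 O:2
  CH(C2H5) → C:3 H:6
  CH2 → C:1 H:2
  CH2 → C:1 H:2
  CH2 → C:1 H:2
  CH3 → C:1 H:3
Element totals:
  C: 10
  H: 21
  N: 1
  O: 2
Molecular formula: C10H21NO2.
DoU = (2C + 2 + N − H − X) / 2 = (2·10 + 2 + 1 − 21 − 0) / 2 = 1.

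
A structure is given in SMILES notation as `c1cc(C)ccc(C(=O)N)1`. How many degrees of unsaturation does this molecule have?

5

Atom tally by fragment:
  benzene ring core → C:6 H:6
  (− 2 ring H displaced by substituents)
  + CH3 → C:1 H:3
  + CONH2 → C:1 H:2 O:1 N:1
Element totals:
  C: 8
  H: 9
  N: 1
  O: 1
Molecular formula: C8H9NO.
DoU = (2C + 2 + N − H − X) / 2 = (2·8 + 2 + 1 − 9 − 0) / 2 = 5.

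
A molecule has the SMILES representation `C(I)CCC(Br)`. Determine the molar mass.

262.92 g/mol

Atom tally by fragment:
  ICH2 → C:1 H:2 I:1
  CH2 → C:1 H:2
  CH2 → C:1 H:2
  CH2Br → C:1 H:2 Br:1
Element totals:
  C: 4
  H: 8
  Br: 1
  I: 1
Molecular formula: C4H8BrI.
  M = 4(12.011) + 8(1.008) + 79.904 + 126.904
    = 48.044 + 8.064 + 79.904 + 126.904 = 262.916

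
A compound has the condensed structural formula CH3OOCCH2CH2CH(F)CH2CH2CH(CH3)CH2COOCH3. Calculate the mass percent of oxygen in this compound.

25.77%

Atom tally by fragment:
  CH3OOCCH2 → C:3 H:5 O:2
  CH2 → C:1 H:2
  CH(F) → C:1 H:1 F:1
  CH2 → C:1 H:2
  CH2 → C:1 H:2
  CH(CH3) → C:2 H:4
  CH2COOCH3 → C:3 H:5 O:2
Element totals:
  C: 12
  H: 21
  F: 1
  O: 4
Molecular formula: C12H21FO4.
Molar mass = 248.294 g/mol.
Mass from O: 4 × 15.999 = 63.996 g/mol.
%O = 63.996 / 248.294 × 100 = 25.77%.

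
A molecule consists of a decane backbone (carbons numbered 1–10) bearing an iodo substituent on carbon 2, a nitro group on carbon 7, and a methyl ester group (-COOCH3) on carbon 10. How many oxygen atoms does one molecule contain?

Atom tally by fragment:
  CH3 → C:1 H:3
  CH(I) → C:1 H:1 I:1
  CH2 → C:1 H:2
  CH2 → C:1 H:2
  CH2 → C:1 H:2
  CH2 → C:1 H:2
  CH(NO2) → C:1 H:1 N:1 O:2
  CH2 → C:1 H:2
  CH2 → C:1 H:2
  CH2COOCH3 → C:3 H:5 O:2
Element totals:
  C: 12
  H: 22
  I: 1
  N: 1
  O: 4

4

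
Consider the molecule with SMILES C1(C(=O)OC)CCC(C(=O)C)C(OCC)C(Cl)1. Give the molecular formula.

C12H19ClO4

Atom tally by fragment:
  cyclohexane ring core → C:6 H:12
  (− 4 ring H displaced by substituents)
  + COOCH3 → C:2 H:3 O:2
  + COCH3 → C:2 H:3 O:1
  + OC2H5 → C:2 H:5 O:1
  + Cl → Cl:1
Element totals:
  C: 12
  H: 19
  Cl: 1
  O: 4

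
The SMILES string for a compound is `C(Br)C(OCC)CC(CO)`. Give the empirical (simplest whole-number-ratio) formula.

Atom tally by fragment:
  BrCH2 → C:1 H:2 Br:1
  CH(OC2H5) → C:3 H:6 O:1
  CH2 → C:1 H:2
  CH2CH2OH → C:2 H:5 O:1
Element totals:
  C: 7
  H: 15
  Br: 1
  O: 2
Molecular formula: C7H15BrO2.
gcd of subscripts (1, 7, 15, 2) = 1, so the empirical formula equals the molecular formula.

C7H15BrO2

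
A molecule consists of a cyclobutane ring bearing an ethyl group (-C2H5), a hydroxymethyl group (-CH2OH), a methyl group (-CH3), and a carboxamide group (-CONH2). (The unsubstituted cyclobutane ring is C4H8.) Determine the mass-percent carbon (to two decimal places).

63.13%

Atom tally by fragment:
  cyclobutane ring core → C:4 H:8
  (− 4 ring H displaced by substituents)
  + C2H5 → C:2 H:5
  + CH2OH → C:1 H:3 O:1
  + CH3 → C:1 H:3
  + CONH2 → C:1 H:2 O:1 N:1
Element totals:
  C: 9
  H: 17
  N: 1
  O: 2
Molecular formula: C9H17NO2.
Molar mass = 171.240 g/mol.
Mass from C: 9 × 12.011 = 108.099 g/mol.
%C = 108.099 / 171.240 × 100 = 63.13%.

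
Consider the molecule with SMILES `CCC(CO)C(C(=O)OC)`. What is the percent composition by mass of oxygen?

Atom tally by fragment:
  CH3 → C:1 H:3
  CH2 → C:1 H:2
  CH(CH2OH) → C:2 H:4 O:1
  CH2COOCH3 → C:3 H:5 O:2
Element totals:
  C: 7
  H: 14
  O: 3
Molecular formula: C7H14O3.
Molar mass = 146.186 g/mol.
Mass from O: 3 × 15.999 = 47.997 g/mol.
%O = 47.997 / 146.186 × 100 = 32.83%.

32.83%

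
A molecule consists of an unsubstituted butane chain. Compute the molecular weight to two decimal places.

58.12 g/mol

Atom tally by fragment:
  CH3 → C:1 H:3
  CH2 → C:1 H:2
  CH2 → C:1 H:2
  CH3 → C:1 H:3
Element totals:
  C: 4
  H: 10
Molecular formula: C4H10.
  M = 4(12.011) + 10(1.008)
    = 48.044 + 10.080 = 58.124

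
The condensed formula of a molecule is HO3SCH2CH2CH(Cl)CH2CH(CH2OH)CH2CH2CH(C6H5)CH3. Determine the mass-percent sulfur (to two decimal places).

9.19%

Atom tally by fragment:
  HO3SCH2 → C:1 H:3 S:1 O:3
  CH2 → C:1 H:2
  CH(Cl) → C:1 H:1 Cl:1
  CH2 → C:1 H:2
  CH(CH2OH) → C:2 H:4 O:1
  CH2 → C:1 H:2
  CH2 → C:1 H:2
  CH(C6H5) → C:7 H:6
  CH3 → C:1 H:3
Element totals:
  C: 16
  H: 25
  Cl: 1
  O: 4
  S: 1
Molecular formula: C16H25ClO4S.
Molar mass = 348.882 g/mol.
Mass from S: 1 × 32.06 = 32.060 g/mol.
%S = 32.060 / 348.882 × 100 = 9.19%.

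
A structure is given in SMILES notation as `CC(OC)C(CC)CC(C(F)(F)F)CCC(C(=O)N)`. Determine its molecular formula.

Atom tally by fragment:
  CH3 → C:1 H:3
  CH(OCH3) → C:2 H:4 O:1
  CH(C2H5) → C:3 H:6
  CH2 → C:1 H:2
  CH(CF3) → C:2 H:1 F:3
  CH2 → C:1 H:2
  CH2 → C:1 H:2
  CH2CONH2 → C:2 H:4 O:1 N:1
Element totals:
  C: 13
  H: 24
  F: 3
  N: 1
  O: 2

C13H24F3NO2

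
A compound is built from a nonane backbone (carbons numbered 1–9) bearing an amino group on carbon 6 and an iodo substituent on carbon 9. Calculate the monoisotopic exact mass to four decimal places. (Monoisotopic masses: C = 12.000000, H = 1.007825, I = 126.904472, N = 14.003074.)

Atom tally by fragment:
  CH3 → C:1 H:3
  CH2 → C:1 H:2
  CH2 → C:1 H:2
  CH2 → C:1 H:2
  CH2 → C:1 H:2
  CH(NH2) → C:1 H:3 N:1
  CH2 → C:1 H:2
  CH2 → C:1 H:2
  CH2I → C:1 H:2 I:1
Element totals:
  C: 9
  H: 20
  I: 1
  N: 1
Molecular formula: C9H20IN.
  M = 9(12.0) + 20(1.007825) + 126.904472 + 14.003074
    = 108.000000 + 20.156500 + 126.904472 + 14.003074 = 269.064046

269.0640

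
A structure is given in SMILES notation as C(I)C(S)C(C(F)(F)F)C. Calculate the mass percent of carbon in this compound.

Atom tally by fragment:
  ICH2 → C:1 H:2 I:1
  CH(SH) → C:1 H:2 S:1
  CH(CF3) → C:2 H:1 F:3
  CH3 → C:1 H:3
Element totals:
  C: 5
  H: 8
  F: 3
  I: 1
  S: 1
Molecular formula: C5H8F3IS.
Molar mass = 284.077 g/mol.
Mass from C: 5 × 12.011 = 60.055 g/mol.
%C = 60.055 / 284.077 × 100 = 21.14%.

21.14%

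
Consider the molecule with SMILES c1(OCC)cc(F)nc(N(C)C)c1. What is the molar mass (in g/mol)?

Atom tally by fragment:
  pyridine ring core → C:5 H:5 N:1
  (− 3 ring H displaced by substituents)
  + OC2H5 → C:2 H:5 O:1
  + F → F:1
  + N(CH3)2 → N:1 C:2 H:6
Element totals:
  C: 9
  H: 13
  F: 1
  N: 2
  O: 1
Molecular formula: C9H13FN2O.
  M = 9(12.011) + 13(1.008) + 18.998 + 2(14.007) + 15.999
    = 108.099 + 13.104 + 18.998 + 28.014 + 15.999 = 184.214

184.21 g/mol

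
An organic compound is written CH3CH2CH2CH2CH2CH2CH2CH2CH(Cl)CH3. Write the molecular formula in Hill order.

C10H21Cl

Element totals:
  C: 10
  H: 21
  Cl: 1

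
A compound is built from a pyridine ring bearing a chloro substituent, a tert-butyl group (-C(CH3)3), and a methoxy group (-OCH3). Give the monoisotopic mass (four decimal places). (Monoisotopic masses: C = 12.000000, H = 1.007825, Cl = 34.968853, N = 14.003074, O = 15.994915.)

199.0764

Atom tally by fragment:
  pyridine ring core → C:5 H:5 N:1
  (− 3 ring H displaced by substituents)
  + Cl → Cl:1
  + C(CH3)3 → C:4 H:9
  + OCH3 → C:1 H:3 O:1
Element totals:
  C: 10
  H: 14
  Cl: 1
  N: 1
  O: 1
Molecular formula: C10H14ClNO.
  M = 10(12.0) + 14(1.007825) + 34.968853 + 14.003074 + 15.994915
    = 120.000000 + 14.109550 + 34.968853 + 14.003074 + 15.994915 = 199.076392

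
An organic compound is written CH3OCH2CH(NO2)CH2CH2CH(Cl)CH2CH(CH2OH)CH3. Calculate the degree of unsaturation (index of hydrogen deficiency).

Atom tally by fragment:
  CH3OCH2 → C:2 H:5 O:1
  CH(NO2) → C:1 H:1 N:1 O:2
  CH2 → C:1 H:2
  CH2 → C:1 H:2
  CH(Cl) → C:1 H:1 Cl:1
  CH2 → C:1 H:2
  CH(CH2OH) → C:2 H:4 O:1
  CH3 → C:1 H:3
Element totals:
  C: 10
  H: 20
  Cl: 1
  N: 1
  O: 4
Molecular formula: C10H20ClNO4.
DoU = (2C + 2 + N − H − X) / 2 = (2·10 + 2 + 1 − 20 − 1) / 2 = 1.

1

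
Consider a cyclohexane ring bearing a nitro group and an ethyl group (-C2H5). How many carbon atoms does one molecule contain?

8

Atom tally by fragment:
  cyclohexane ring core → C:6 H:12
  (− 2 ring H displaced by substituents)
  + NO2 → N:1 O:2
  + C2H5 → C:2 H:5
Element totals:
  C: 8
  H: 15
  N: 1
  O: 2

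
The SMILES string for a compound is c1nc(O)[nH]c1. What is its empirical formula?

Atom tally by fragment:
  imidazole ring core → C:3 H:4 N:2
  (− 1 ring H displaced by substituents)
  + OH → O:1 H:1
Element totals:
  C: 3
  H: 4
  N: 2
  O: 1
Molecular formula: C3H4N2O.
gcd of subscripts (3, 4, 2, 1) = 1, so the empirical formula equals the molecular formula.

C3H4N2O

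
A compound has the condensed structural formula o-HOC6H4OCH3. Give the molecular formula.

Atom tally by fragment:
  benzene ring core → C:6 H:6
  (− 2 ring H displaced by substituents)
  + OH → O:1 H:1
  + OCH3 → C:1 H:3 O:1
Element totals:
  C: 7
  H: 8
  O: 2

C7H8O2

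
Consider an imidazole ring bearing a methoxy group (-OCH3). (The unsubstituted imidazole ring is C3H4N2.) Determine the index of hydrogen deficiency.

Atom tally by fragment:
  imidazole ring core → C:3 H:4 N:2
  (− 1 ring H displaced by substituents)
  + OCH3 → C:1 H:3 O:1
Element totals:
  C: 4
  H: 6
  N: 2
  O: 1
Molecular formula: C4H6N2O.
DoU = (2C + 2 + N − H − X) / 2 = (2·4 + 2 + 2 − 6 − 0) / 2 = 3.

3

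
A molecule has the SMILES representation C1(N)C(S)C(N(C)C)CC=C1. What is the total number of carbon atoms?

8

Atom tally by fragment:
  cyclohexene ring core → C:6 H:10
  (− 3 ring H displaced by substituents)
  + NH2 → N:1 H:2
  + SH → S:1 H:1
  + N(CH3)2 → N:1 C:2 H:6
Element totals:
  C: 8
  H: 16
  N: 2
  S: 1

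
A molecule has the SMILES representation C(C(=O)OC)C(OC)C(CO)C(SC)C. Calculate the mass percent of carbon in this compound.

Atom tally by fragment:
  CH3OOCCH2 → C:3 H:5 O:2
  CH(OCH3) → C:2 H:4 O:1
  CH(CH2OH) → C:2 H:4 O:1
  CH(SCH3) → C:2 H:4 S:1
  CH3 → C:1 H:3
Element totals:
  C: 10
  H: 20
  O: 4
  S: 1
Molecular formula: C10H20O4S.
Molar mass = 236.326 g/mol.
Mass from C: 10 × 12.011 = 120.110 g/mol.
%C = 120.110 / 236.326 × 100 = 50.82%.

50.82%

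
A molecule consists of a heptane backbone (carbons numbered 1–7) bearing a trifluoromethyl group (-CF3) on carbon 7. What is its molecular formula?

Atom tally by fragment:
  CH3 → C:1 H:3
  CH2 → C:1 H:2
  CH2 → C:1 H:2
  CH2 → C:1 H:2
  CH2 → C:1 H:2
  CH2 → C:1 H:2
  CH2CF3 → C:2 H:2 F:3
Element totals:
  C: 8
  H: 15
  F: 3

C8H15F3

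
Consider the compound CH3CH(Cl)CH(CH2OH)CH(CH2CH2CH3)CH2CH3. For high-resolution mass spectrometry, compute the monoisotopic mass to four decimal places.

192.1281

Atom tally by fragment:
  CH3 → C:1 H:3
  CH(Cl) → C:1 H:1 Cl:1
  CH(CH2OH) → C:2 H:4 O:1
  CH(CH2CH2CH3) → C:4 H:8
  CH2 → C:1 H:2
  CH3 → C:1 H:3
Element totals:
  C: 10
  H: 21
  Cl: 1
  O: 1
Molecular formula: C10H21ClO.
  M = 10(12.0) + 21(1.007825) + 34.968853 + 15.994915
    = 120.000000 + 21.164325 + 34.968853 + 15.994915 = 192.128093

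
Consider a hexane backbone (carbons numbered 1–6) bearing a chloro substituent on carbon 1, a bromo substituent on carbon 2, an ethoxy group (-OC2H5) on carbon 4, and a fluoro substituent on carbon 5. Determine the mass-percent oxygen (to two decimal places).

6.12%

Atom tally by fragment:
  ClCH2 → C:1 H:2 Cl:1
  CH(Br) → C:1 H:1 Br:1
  CH2 → C:1 H:2
  CH(OC2H5) → C:3 H:6 O:1
  CH(F) → C:1 H:1 F:1
  CH3 → C:1 H:3
Element totals:
  C: 8
  H: 15
  Br: 1
  Cl: 1
  F: 1
  O: 1
Molecular formula: C8H15BrClFO.
Molar mass = 261.559 g/mol.
Mass from O: 1 × 15.999 = 15.999 g/mol.
%O = 15.999 / 261.559 × 100 = 6.12%.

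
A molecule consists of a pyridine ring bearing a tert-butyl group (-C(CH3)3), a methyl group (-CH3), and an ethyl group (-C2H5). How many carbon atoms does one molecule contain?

Atom tally by fragment:
  pyridine ring core → C:5 H:5 N:1
  (− 3 ring H displaced by substituents)
  + C(CH3)3 → C:4 H:9
  + CH3 → C:1 H:3
  + C2H5 → C:2 H:5
Element totals:
  C: 12
  H: 19
  N: 1

12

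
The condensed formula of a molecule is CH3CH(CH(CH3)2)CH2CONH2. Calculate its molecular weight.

129.20 g/mol

Atom tally by fragment:
  CH3 → C:1 H:3
  CH(CH(CH3)2) → C:4 H:8
  CH2CONH2 → C:2 H:4 O:1 N:1
Element totals:
  C: 7
  H: 15
  N: 1
  O: 1
Molecular formula: C7H15NO.
  M = 7(12.011) + 15(1.008) + 14.007 + 15.999
    = 84.077 + 15.120 + 14.007 + 15.999 = 129.203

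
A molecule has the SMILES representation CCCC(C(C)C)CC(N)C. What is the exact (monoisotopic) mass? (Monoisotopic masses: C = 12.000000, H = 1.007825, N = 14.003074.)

Atom tally by fragment:
  CH3 → C:1 H:3
  CH2 → C:1 H:2
  CH2 → C:1 H:2
  CH(CH(CH3)2) → C:4 H:8
  CH2 → C:1 H:2
  CH(NH2) → C:1 H:3 N:1
  CH3 → C:1 H:3
Element totals:
  C: 10
  H: 23
  N: 1
Molecular formula: C10H23N.
  M = 10(12.0) + 23(1.007825) + 14.003074
    = 120.000000 + 23.179975 + 14.003074 = 157.183049

157.1830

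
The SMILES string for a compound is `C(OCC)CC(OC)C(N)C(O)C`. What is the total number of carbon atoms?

Atom tally by fragment:
  C2H5OCH2 → C:3 H:7 O:1
  CH2 → C:1 H:2
  CH(OCH3) → C:2 H:4 O:1
  CH(NH2) → C:1 H:3 N:1
  CH(OH) → C:1 H:2 O:1
  CH3 → C:1 H:3
Element totals:
  C: 9
  H: 21
  N: 1
  O: 3

9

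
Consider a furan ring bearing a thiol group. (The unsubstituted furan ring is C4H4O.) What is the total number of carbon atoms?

Atom tally by fragment:
  furan ring core → C:4 H:4 O:1
  (− 1 ring H displaced by substituents)
  + SH → S:1 H:1
Element totals:
  C: 4
  H: 4
  O: 1
  S: 1

4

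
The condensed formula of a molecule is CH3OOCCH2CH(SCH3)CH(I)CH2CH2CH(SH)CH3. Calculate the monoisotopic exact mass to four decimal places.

Atom tally by fragment:
  CH3OOCCH2 → C:3 H:5 O:2
  CH(SCH3) → C:2 H:4 S:1
  CH(I) → C:1 H:1 I:1
  CH2 → C:1 H:2
  CH2 → C:1 H:2
  CH(SH) → C:1 H:2 S:1
  CH3 → C:1 H:3
Element totals:
  C: 10
  H: 19
  I: 1
  O: 2
  S: 2
Molecular formula: C10H19IO2S2.
  M = 10(12.0) + 19(1.007825) + 126.904472 + 2(15.994915) + 2(31.972071)
    = 120.000000 + 19.148675 + 126.904472 + 31.989830 + 63.944142 = 361.987119

361.9871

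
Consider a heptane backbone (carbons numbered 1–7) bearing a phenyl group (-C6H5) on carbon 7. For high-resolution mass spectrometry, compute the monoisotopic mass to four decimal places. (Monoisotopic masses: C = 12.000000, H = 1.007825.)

176.1565

Atom tally by fragment:
  CH3 → C:1 H:3
  CH2 → C:1 H:2
  CH2 → C:1 H:2
  CH2 → C:1 H:2
  CH2 → C:1 H:2
  CH2 → C:1 H:2
  CH2C6H5 → C:7 H:7
Element totals:
  C: 13
  H: 20
Molecular formula: C13H20.
  M = 13(12.0) + 20(1.007825)
    = 156.000000 + 20.156500 = 176.156500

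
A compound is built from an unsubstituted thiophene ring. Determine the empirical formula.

C4H4S

Atom tally by fragment:
  thiophene ring core → C:4 H:4 S:1
Element totals:
  C: 4
  H: 4
  S: 1
Molecular formula: C4H4S.
gcd of subscripts (4, 4, 1) = 1, so the empirical formula equals the molecular formula.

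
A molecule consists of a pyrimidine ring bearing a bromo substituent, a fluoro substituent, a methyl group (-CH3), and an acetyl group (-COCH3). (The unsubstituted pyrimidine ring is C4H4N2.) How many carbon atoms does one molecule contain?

7

Atom tally by fragment:
  pyrimidine ring core → C:4 H:4 N:2
  (− 4 ring H displaced by substituents)
  + Br → Br:1
  + F → F:1
  + CH3 → C:1 H:3
  + COCH3 → C:2 H:3 O:1
Element totals:
  C: 7
  H: 6
  Br: 1
  F: 1
  N: 2
  O: 1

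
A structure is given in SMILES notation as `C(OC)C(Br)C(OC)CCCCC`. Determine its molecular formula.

Atom tally by fragment:
  CH3OCH2 → C:2 H:5 O:1
  CH(Br) → C:1 H:1 Br:1
  CH(OCH3) → C:2 H:4 O:1
  CH2 → C:1 H:2
  CH2 → C:1 H:2
  CH2 → C:1 H:2
  CH2 → C:1 H:2
  CH3 → C:1 H:3
Element totals:
  C: 10
  H: 21
  Br: 1
  O: 2

C10H21BrO2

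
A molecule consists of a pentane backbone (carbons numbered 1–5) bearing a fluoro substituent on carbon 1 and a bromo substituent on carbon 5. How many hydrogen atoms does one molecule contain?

10

Atom tally by fragment:
  FCH2 → C:1 H:2 F:1
  CH2 → C:1 H:2
  CH2 → C:1 H:2
  CH2 → C:1 H:2
  CH2Br → C:1 H:2 Br:1
Element totals:
  C: 5
  H: 10
  Br: 1
  F: 1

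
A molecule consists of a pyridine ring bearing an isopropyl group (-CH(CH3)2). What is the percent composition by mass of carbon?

79.29%

Atom tally by fragment:
  pyridine ring core → C:5 H:5 N:1
  (− 1 ring H displaced by substituents)
  + CH(CH3)2 → C:3 H:7
Element totals:
  C: 8
  H: 11
  N: 1
Molecular formula: C8H11N.
Molar mass = 121.183 g/mol.
Mass from C: 8 × 12.011 = 96.088 g/mol.
%C = 96.088 / 121.183 × 100 = 79.29%.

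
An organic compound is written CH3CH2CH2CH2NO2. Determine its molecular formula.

Atom tally by fragment:
  CH3 → C:1 H:3
  CH2 → C:1 H:2
  CH2 → C:1 H:2
  CH2NO2 → C:1 H:2 N:1 O:2
Element totals:
  C: 4
  H: 9
  N: 1
  O: 2

C4H9NO2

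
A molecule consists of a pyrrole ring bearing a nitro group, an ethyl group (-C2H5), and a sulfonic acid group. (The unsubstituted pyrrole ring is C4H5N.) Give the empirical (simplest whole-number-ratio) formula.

Atom tally by fragment:
  pyrrole ring core → C:4 H:5 N:1
  (− 3 ring H displaced by substituents)
  + NO2 → N:1 O:2
  + C2H5 → C:2 H:5
  + SO3H → S:1 O:3 H:1
Element totals:
  C: 6
  H: 8
  N: 2
  O: 5
  S: 1
Molecular formula: C6H8N2O5S.
gcd of subscripts (6, 8, 2, 5, 1) = 1, so the empirical formula equals the molecular formula.

C6H8N2O5S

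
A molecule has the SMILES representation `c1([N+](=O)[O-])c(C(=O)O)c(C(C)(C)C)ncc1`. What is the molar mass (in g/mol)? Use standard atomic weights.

224.22 g/mol

Atom tally by fragment:
  pyridine ring core → C:5 H:5 N:1
  (− 3 ring H displaced by substituents)
  + NO2 → N:1 O:2
  + COOH → C:1 H:1 O:2
  + C(CH3)3 → C:4 H:9
Element totals:
  C: 10
  H: 12
  N: 2
  O: 4
Molecular formula: C10H12N2O4.
  M = 10(12.011) + 12(1.008) + 2(14.007) + 4(15.999)
    = 120.110 + 12.096 + 28.014 + 63.996 = 224.216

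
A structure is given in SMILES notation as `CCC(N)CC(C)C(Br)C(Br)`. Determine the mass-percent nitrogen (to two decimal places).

4.88%

Atom tally by fragment:
  CH3 → C:1 H:3
  CH2 → C:1 H:2
  CH(NH2) → C:1 H:3 N:1
  CH2 → C:1 H:2
  CH(CH3) → C:2 H:4
  CH(Br) → C:1 H:1 Br:1
  CH2Br → C:1 H:2 Br:1
Element totals:
  C: 8
  H: 17
  Br: 2
  N: 1
Molecular formula: C8H17Br2N.
Molar mass = 287.039 g/mol.
Mass from N: 1 × 14.007 = 14.007 g/mol.
%N = 14.007 / 287.039 × 100 = 4.88%.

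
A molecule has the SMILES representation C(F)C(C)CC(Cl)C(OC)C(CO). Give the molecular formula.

C9H18ClFO2

Atom tally by fragment:
  FCH2 → C:1 H:2 F:1
  CH(CH3) → C:2 H:4
  CH2 → C:1 H:2
  CH(Cl) → C:1 H:1 Cl:1
  CH(OCH3) → C:2 H:4 O:1
  CH2CH2OH → C:2 H:5 O:1
Element totals:
  C: 9
  H: 18
  Cl: 1
  F: 1
  O: 2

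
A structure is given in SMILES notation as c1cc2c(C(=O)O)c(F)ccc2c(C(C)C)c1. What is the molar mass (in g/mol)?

232.25 g/mol

Atom tally by fragment:
  naphthalene ring system core → C:10 H:8
  (− 3 ring H displaced by substituents)
  + COOH → C:1 H:1 O:2
  + F → F:1
  + CH(CH3)2 → C:3 H:7
Element totals:
  C: 14
  H: 13
  F: 1
  O: 2
Molecular formula: C14H13FO2.
  M = 14(12.011) + 13(1.008) + 18.998 + 2(15.999)
    = 168.154 + 13.104 + 18.998 + 31.998 = 232.254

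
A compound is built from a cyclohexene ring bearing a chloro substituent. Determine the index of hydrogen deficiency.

Atom tally by fragment:
  cyclohexene ring core → C:6 H:10
  (− 1 ring H displaced by substituents)
  + Cl → Cl:1
Element totals:
  C: 6
  H: 9
  Cl: 1
Molecular formula: C6H9Cl.
DoU = (2C + 2 + N − H − X) / 2 = (2·6 + 2 + 0 − 9 − 1) / 2 = 2.

2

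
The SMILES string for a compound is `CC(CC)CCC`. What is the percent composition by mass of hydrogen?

Atom tally by fragment:
  CH3 → C:1 H:3
  CH(C2H5) → C:3 H:6
  CH2 → C:1 H:2
  CH2 → C:1 H:2
  CH3 → C:1 H:3
Element totals:
  C: 7
  H: 16
Molecular formula: C7H16.
Molar mass = 100.205 g/mol.
Mass from H: 16 × 1.008 = 16.128 g/mol.
%H = 16.128 / 100.205 × 100 = 16.10%.

16.10%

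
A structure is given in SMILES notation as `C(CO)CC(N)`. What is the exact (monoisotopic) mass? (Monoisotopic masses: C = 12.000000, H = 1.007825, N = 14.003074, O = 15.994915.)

Atom tally by fragment:
  HOCH2CH2 → C:2 H:5 O:1
  CH2 → C:1 H:2
  CH2NH2 → C:1 H:4 N:1
Element totals:
  C: 4
  H: 11
  N: 1
  O: 1
Molecular formula: C4H11NO.
  M = 4(12.0) + 11(1.007825) + 14.003074 + 15.994915
    = 48.000000 + 11.086075 + 14.003074 + 15.994915 = 89.084064

89.0841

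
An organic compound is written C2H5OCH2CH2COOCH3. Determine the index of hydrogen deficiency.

Element totals:
  C: 6
  H: 12
  O: 3
Molecular formula: C6H12O3.
DoU = (2C + 2 + N − H − X) / 2 = (2·6 + 2 + 0 − 12 − 0) / 2 = 1.

1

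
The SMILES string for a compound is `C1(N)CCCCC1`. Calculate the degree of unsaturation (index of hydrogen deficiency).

1

Atom tally by fragment:
  cyclohexane ring core → C:6 H:12
  (− 1 ring H displaced by substituents)
  + NH2 → N:1 H:2
Element totals:
  C: 6
  H: 13
  N: 1
Molecular formula: C6H13N.
DoU = (2C + 2 + N − H − X) / 2 = (2·6 + 2 + 1 − 13 − 0) / 2 = 1.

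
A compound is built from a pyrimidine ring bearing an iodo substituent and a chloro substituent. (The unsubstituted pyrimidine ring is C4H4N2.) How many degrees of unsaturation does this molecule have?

Atom tally by fragment:
  pyrimidine ring core → C:4 H:4 N:2
  (− 2 ring H displaced by substituents)
  + I → I:1
  + Cl → Cl:1
Element totals:
  C: 4
  H: 2
  Cl: 1
  I: 1
  N: 2
Molecular formula: C4H2ClIN2.
DoU = (2C + 2 + N − H − X) / 2 = (2·4 + 2 + 2 − 2 − 2) / 2 = 4.

4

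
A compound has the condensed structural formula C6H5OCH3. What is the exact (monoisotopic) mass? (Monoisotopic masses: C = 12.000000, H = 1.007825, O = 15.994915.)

Atom tally by fragment:
  benzene ring core → C:6 H:6
  (− 1 ring H displaced by substituents)
  + OCH3 → C:1 H:3 O:1
Element totals:
  C: 7
  H: 8
  O: 1
Molecular formula: C7H8O.
  M = 7(12.0) + 8(1.007825) + 15.994915
    = 84.000000 + 8.062600 + 15.994915 = 108.057515

108.0575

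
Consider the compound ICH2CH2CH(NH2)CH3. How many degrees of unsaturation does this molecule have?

Atom tally by fragment:
  ICH2 → C:1 H:2 I:1
  CH2 → C:1 H:2
  CH(NH2) → C:1 H:3 N:1
  CH3 → C:1 H:3
Element totals:
  C: 4
  H: 10
  I: 1
  N: 1
Molecular formula: C4H10IN.
DoU = (2C + 2 + N − H − X) / 2 = (2·4 + 2 + 1 − 10 − 1) / 2 = 0.

0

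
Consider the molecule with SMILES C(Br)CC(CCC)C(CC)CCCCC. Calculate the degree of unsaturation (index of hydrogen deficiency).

Atom tally by fragment:
  BrCH2 → C:1 H:2 Br:1
  CH2 → C:1 H:2
  CH(CH2CH2CH3) → C:4 H:8
  CH(C2H5) → C:3 H:6
  CH2 → C:1 H:2
  CH2 → C:1 H:2
  CH2 → C:1 H:2
  CH2 → C:1 H:2
  CH3 → C:1 H:3
Element totals:
  C: 14
  H: 29
  Br: 1
Molecular formula: C14H29Br.
DoU = (2C + 2 + N − H − X) / 2 = (2·14 + 2 + 0 − 29 − 1) / 2 = 0.

0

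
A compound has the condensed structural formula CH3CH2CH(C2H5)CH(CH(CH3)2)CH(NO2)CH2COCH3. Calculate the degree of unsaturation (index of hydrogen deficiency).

Atom tally by fragment:
  CH3 → C:1 H:3
  CH2 → C:1 H:2
  CH(C2H5) → C:3 H:6
  CH(CH(CH3)2) → C:4 H:8
  CH(NO2) → C:1 H:1 N:1 O:2
  CH2COCH3 → C:3 H:5 O:1
Element totals:
  C: 13
  H: 25
  N: 1
  O: 3
Molecular formula: C13H25NO3.
DoU = (2C + 2 + N − H − X) / 2 = (2·13 + 2 + 1 − 25 − 0) / 2 = 2.

2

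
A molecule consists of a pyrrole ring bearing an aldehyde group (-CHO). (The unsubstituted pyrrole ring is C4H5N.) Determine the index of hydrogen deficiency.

4

Atom tally by fragment:
  pyrrole ring core → C:4 H:5 N:1
  (− 1 ring H displaced by substituents)
  + CHO → C:1 H:1 O:1
Element totals:
  C: 5
  H: 5
  N: 1
  O: 1
Molecular formula: C5H5NO.
DoU = (2C + 2 + N − H − X) / 2 = (2·5 + 2 + 1 − 5 − 0) / 2 = 4.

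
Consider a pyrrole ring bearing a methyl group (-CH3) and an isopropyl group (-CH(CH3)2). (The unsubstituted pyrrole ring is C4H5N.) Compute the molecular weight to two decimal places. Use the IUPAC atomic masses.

123.20 g/mol

Atom tally by fragment:
  pyrrole ring core → C:4 H:5 N:1
  (− 2 ring H displaced by substituents)
  + CH3 → C:1 H:3
  + CH(CH3)2 → C:3 H:7
Element totals:
  C: 8
  H: 13
  N: 1
Molecular formula: C8H13N.
  M = 8(12.011) + 13(1.008) + 14.007
    = 96.088 + 13.104 + 14.007 = 123.199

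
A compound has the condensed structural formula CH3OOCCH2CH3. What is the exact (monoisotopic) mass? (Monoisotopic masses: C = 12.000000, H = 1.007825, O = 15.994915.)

88.0524

Atom tally by fragment:
  CH3OOCCH2 → C:3 H:5 O:2
  CH3 → C:1 H:3
Element totals:
  C: 4
  H: 8
  O: 2
Molecular formula: C4H8O2.
  M = 4(12.0) + 8(1.007825) + 2(15.994915)
    = 48.000000 + 8.062600 + 31.989830 = 88.052430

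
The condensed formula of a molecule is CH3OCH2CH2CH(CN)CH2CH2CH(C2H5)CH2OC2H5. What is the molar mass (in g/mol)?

Atom tally by fragment:
  CH3OCH2 → C:2 H:5 O:1
  CH2 → C:1 H:2
  CH(CN) → C:2 H:1 N:1
  CH2 → C:1 H:2
  CH2 → C:1 H:2
  CH(C2H5) → C:3 H:6
  CH2OC2H5 → C:3 H:7 O:1
Element totals:
  C: 13
  H: 25
  N: 1
  O: 2
Molecular formula: C13H25NO2.
  M = 13(12.011) + 25(1.008) + 14.007 + 2(15.999)
    = 156.143 + 25.200 + 14.007 + 31.998 = 227.348

227.35 g/mol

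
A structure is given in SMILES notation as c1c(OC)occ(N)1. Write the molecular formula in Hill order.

Atom tally by fragment:
  furan ring core → C:4 H:4 O:1
  (− 2 ring H displaced by substituents)
  + OCH3 → C:1 H:3 O:1
  + NH2 → N:1 H:2
Element totals:
  C: 5
  H: 7
  N: 1
  O: 2

C5H7NO2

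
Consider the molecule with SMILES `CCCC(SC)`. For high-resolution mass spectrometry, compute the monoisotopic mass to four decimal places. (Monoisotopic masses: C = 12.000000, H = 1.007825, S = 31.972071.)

104.0660

Atom tally by fragment:
  CH3 → C:1 H:3
  CH2 → C:1 H:2
  CH2 → C:1 H:2
  CH2SCH3 → C:2 H:5 S:1
Element totals:
  C: 5
  H: 12
  S: 1
Molecular formula: C5H12S.
  M = 5(12.0) + 12(1.007825) + 31.972071
    = 60.000000 + 12.093900 + 31.972071 = 104.065971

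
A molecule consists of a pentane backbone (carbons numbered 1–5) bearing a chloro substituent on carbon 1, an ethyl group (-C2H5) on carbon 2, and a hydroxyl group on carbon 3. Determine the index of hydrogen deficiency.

Atom tally by fragment:
  ClCH2 → C:1 H:2 Cl:1
  CH(C2H5) → C:3 H:6
  CH(OH) → C:1 H:2 O:1
  CH2 → C:1 H:2
  CH3 → C:1 H:3
Element totals:
  C: 7
  H: 15
  Cl: 1
  O: 1
Molecular formula: C7H15ClO.
DoU = (2C + 2 + N − H − X) / 2 = (2·7 + 2 + 0 − 15 − 1) / 2 = 0.

0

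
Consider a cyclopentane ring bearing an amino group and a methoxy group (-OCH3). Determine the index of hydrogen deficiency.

Atom tally by fragment:
  cyclopentane ring core → C:5 H:10
  (− 2 ring H displaced by substituents)
  + NH2 → N:1 H:2
  + OCH3 → C:1 H:3 O:1
Element totals:
  C: 6
  H: 13
  N: 1
  O: 1
Molecular formula: C6H13NO.
DoU = (2C + 2 + N − H − X) / 2 = (2·6 + 2 + 1 − 13 − 0) / 2 = 1.

1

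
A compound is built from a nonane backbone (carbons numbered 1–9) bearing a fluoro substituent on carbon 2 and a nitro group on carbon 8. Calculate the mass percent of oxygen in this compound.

16.73%

Atom tally by fragment:
  CH3 → C:1 H:3
  CH(F) → C:1 H:1 F:1
  CH2 → C:1 H:2
  CH2 → C:1 H:2
  CH2 → C:1 H:2
  CH2 → C:1 H:2
  CH2 → C:1 H:2
  CH(NO2) → C:1 H:1 N:1 O:2
  CH3 → C:1 H:3
Element totals:
  C: 9
  H: 18
  F: 1
  N: 1
  O: 2
Molecular formula: C9H18FNO2.
Molar mass = 191.246 g/mol.
Mass from O: 2 × 15.999 = 31.998 g/mol.
%O = 31.998 / 191.246 × 100 = 16.73%.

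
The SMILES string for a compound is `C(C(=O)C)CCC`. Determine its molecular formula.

Atom tally by fragment:
  CH3COCH2 → C:3 H:5 O:1
  CH2 → C:1 H:2
  CH2 → C:1 H:2
  CH3 → C:1 H:3
Element totals:
  C: 6
  H: 12
  O: 1

C6H12O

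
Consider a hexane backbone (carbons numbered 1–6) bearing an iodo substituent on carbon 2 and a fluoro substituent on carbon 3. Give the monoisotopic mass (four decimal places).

229.9968

Atom tally by fragment:
  CH3 → C:1 H:3
  CH(I) → C:1 H:1 I:1
  CH(F) → C:1 H:1 F:1
  CH2 → C:1 H:2
  CH2 → C:1 H:2
  CH3 → C:1 H:3
Element totals:
  C: 6
  H: 12
  F: 1
  I: 1
Molecular formula: C6H12FI.
  M = 6(12.0) + 12(1.007825) + 18.998403 + 126.904472
    = 72.000000 + 12.093900 + 18.998403 + 126.904472 = 229.996775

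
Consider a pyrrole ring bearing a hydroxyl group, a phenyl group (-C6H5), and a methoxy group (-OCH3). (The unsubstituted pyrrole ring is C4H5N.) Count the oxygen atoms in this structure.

Atom tally by fragment:
  pyrrole ring core → C:4 H:5 N:1
  (− 3 ring H displaced by substituents)
  + OH → O:1 H:1
  + C6H5 → C:6 H:5
  + OCH3 → C:1 H:3 O:1
Element totals:
  C: 11
  H: 11
  N: 1
  O: 2

2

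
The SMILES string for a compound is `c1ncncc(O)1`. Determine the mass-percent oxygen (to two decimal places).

16.65%

Atom tally by fragment:
  pyrimidine ring core → C:4 H:4 N:2
  (− 1 ring H displaced by substituents)
  + OH → O:1 H:1
Element totals:
  C: 4
  H: 4
  N: 2
  O: 1
Molecular formula: C4H4N2O.
Molar mass = 96.089 g/mol.
Mass from O: 1 × 15.999 = 15.999 g/mol.
%O = 15.999 / 96.089 × 100 = 16.65%.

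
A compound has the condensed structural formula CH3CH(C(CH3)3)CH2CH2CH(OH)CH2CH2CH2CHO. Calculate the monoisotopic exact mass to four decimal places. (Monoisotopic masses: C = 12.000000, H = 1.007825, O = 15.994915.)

Element totals:
  C: 13
  H: 26
  O: 2
Molecular formula: C13H26O2.
  M = 13(12.0) + 26(1.007825) + 2(15.994915)
    = 156.000000 + 26.203450 + 31.989830 = 214.193280

214.1933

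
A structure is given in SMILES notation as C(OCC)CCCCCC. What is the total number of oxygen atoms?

1

Atom tally by fragment:
  C2H5OCH2 → C:3 H:7 O:1
  CH2 → C:1 H:2
  CH2 → C:1 H:2
  CH2 → C:1 H:2
  CH2 → C:1 H:2
  CH2 → C:1 H:2
  CH3 → C:1 H:3
Element totals:
  C: 9
  H: 20
  O: 1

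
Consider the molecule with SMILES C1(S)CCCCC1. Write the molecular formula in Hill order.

Atom tally by fragment:
  cyclohexane ring core → C:6 H:12
  (− 1 ring H displaced by substituents)
  + SH → S:1 H:1
Element totals:
  C: 6
  H: 12
  S: 1

C6H12S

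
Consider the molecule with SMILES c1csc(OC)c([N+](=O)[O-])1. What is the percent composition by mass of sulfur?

Atom tally by fragment:
  thiophene ring core → C:4 H:4 S:1
  (− 2 ring H displaced by substituents)
  + OCH3 → C:1 H:3 O:1
  + NO2 → N:1 O:2
Element totals:
  C: 5
  H: 5
  N: 1
  O: 3
  S: 1
Molecular formula: C5H5NO3S.
Molar mass = 159.159 g/mol.
Mass from S: 1 × 32.06 = 32.060 g/mol.
%S = 32.060 / 159.159 × 100 = 20.14%.

20.14%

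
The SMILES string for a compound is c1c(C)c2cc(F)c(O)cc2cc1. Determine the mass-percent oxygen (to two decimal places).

Atom tally by fragment:
  naphthalene ring system core → C:10 H:8
  (− 3 ring H displaced by substituents)
  + CH3 → C:1 H:3
  + F → F:1
  + OH → O:1 H:1
Element totals:
  C: 11
  H: 9
  F: 1
  O: 1
Molecular formula: C11H9FO.
Molar mass = 176.190 g/mol.
Mass from O: 1 × 15.999 = 15.999 g/mol.
%O = 15.999 / 176.190 × 100 = 9.08%.

9.08%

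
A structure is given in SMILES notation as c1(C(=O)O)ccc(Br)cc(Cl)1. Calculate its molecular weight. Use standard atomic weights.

Atom tally by fragment:
  benzene ring core → C:6 H:6
  (− 3 ring H displaced by substituents)
  + COOH → C:1 H:1 O:2
  + Br → Br:1
  + Cl → Cl:1
Element totals:
  C: 7
  H: 4
  Br: 1
  Cl: 1
  O: 2
Molecular formula: C7H4BrClO2.
  M = 7(12.011) + 4(1.008) + 79.904 + 35.45 + 2(15.999)
    = 84.077 + 4.032 + 79.904 + 35.450 + 31.998 = 235.461

235.46 g/mol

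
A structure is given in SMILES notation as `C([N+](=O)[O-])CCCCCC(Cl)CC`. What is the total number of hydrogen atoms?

18

Atom tally by fragment:
  O2NCH2 → C:1 H:2 N:1 O:2
  CH2 → C:1 H:2
  CH2 → C:1 H:2
  CH2 → C:1 H:2
  CH2 → C:1 H:2
  CH2 → C:1 H:2
  CH(Cl) → C:1 H:1 Cl:1
  CH2 → C:1 H:2
  CH3 → C:1 H:3
Element totals:
  C: 9
  H: 18
  Cl: 1
  N: 1
  O: 2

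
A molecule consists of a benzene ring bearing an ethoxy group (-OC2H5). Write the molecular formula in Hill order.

Atom tally by fragment:
  benzene ring core → C:6 H:6
  (− 1 ring H displaced by substituents)
  + OC2H5 → C:2 H:5 O:1
Element totals:
  C: 8
  H: 10
  O: 1

C8H10O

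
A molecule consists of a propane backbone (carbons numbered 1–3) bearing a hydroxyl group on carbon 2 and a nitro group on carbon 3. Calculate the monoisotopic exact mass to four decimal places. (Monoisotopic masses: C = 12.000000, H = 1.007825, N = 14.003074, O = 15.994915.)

105.0426

Atom tally by fragment:
  CH3 → C:1 H:3
  CH(OH) → C:1 H:2 O:1
  CH2NO2 → C:1 H:2 N:1 O:2
Element totals:
  C: 3
  H: 7
  N: 1
  O: 3
Molecular formula: C3H7NO3.
  M = 3(12.0) + 7(1.007825) + 14.003074 + 3(15.994915)
    = 36.000000 + 7.054775 + 14.003074 + 47.984745 = 105.042594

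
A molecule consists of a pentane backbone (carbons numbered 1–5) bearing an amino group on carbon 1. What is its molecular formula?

C5H13N

Atom tally by fragment:
  H2NCH2 → C:1 H:4 N:1
  CH2 → C:1 H:2
  CH2 → C:1 H:2
  CH2 → C:1 H:2
  CH3 → C:1 H:3
Element totals:
  C: 5
  H: 13
  N: 1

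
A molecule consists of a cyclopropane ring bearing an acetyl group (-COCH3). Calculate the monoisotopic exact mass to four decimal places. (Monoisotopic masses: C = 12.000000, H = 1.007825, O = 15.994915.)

Atom tally by fragment:
  cyclopropane ring core → C:3 H:6
  (− 1 ring H displaced by substituents)
  + COCH3 → C:2 H:3 O:1
Element totals:
  C: 5
  H: 8
  O: 1
Molecular formula: C5H8O.
  M = 5(12.0) + 8(1.007825) + 15.994915
    = 60.000000 + 8.062600 + 15.994915 = 84.057515

84.0575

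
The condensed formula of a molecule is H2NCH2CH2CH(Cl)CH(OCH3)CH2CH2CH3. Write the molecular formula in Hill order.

C8H18ClNO

Element totals:
  C: 8
  H: 18
  Cl: 1
  N: 1
  O: 1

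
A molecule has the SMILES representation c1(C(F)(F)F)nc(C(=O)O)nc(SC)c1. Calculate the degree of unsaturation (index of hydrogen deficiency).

5

Atom tally by fragment:
  pyrimidine ring core → C:4 H:4 N:2
  (− 3 ring H displaced by substituents)
  + CF3 → C:1 F:3
  + COOH → C:1 H:1 O:2
  + SCH3 → C:1 H:3 S:1
Element totals:
  C: 7
  H: 5
  F: 3
  N: 2
  O: 2
  S: 1
Molecular formula: C7H5F3N2O2S.
DoU = (2C + 2 + N − H − X) / 2 = (2·7 + 2 + 2 − 5 − 3) / 2 = 5.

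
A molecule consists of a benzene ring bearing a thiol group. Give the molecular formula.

Atom tally by fragment:
  benzene ring core → C:6 H:6
  (− 1 ring H displaced by substituents)
  + SH → S:1 H:1
Element totals:
  C: 6
  H: 6
  S: 1

C6H6S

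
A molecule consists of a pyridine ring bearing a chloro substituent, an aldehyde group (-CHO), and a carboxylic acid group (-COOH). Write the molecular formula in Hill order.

C7H4ClNO3

Atom tally by fragment:
  pyridine ring core → C:5 H:5 N:1
  (− 3 ring H displaced by substituents)
  + Cl → Cl:1
  + CHO → C:1 H:1 O:1
  + COOH → C:1 H:1 O:2
Element totals:
  C: 7
  H: 4
  Cl: 1
  N: 1
  O: 3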